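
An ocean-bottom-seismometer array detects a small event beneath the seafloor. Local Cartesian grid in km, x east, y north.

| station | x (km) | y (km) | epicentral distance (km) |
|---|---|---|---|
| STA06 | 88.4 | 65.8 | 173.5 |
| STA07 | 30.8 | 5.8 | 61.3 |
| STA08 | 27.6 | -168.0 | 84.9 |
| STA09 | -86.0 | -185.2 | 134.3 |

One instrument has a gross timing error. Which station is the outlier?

STA07

Solve using three stations at a time. Using STA06, STA08, STA09 (subtract circle equations pairwise → linear system) gives (x, y) ≈ (4.8, -86.2).
Distances from that point to each station vs reported:
  STA06: calculated 173.5 vs reported 173.5 → residual 0.0 km
  STA07: calculated 95.6 vs reported 61.3 → residual 34.3 km
  STA08: calculated 84.9 vs reported 84.9 → residual 0.0 km
  STA09: calculated 134.3 vs reported 134.3 → residual 0.0 km
STA06, STA08, STA09 are mutually consistent (residuals ≈ 0); STA07 is off by 34.3 km.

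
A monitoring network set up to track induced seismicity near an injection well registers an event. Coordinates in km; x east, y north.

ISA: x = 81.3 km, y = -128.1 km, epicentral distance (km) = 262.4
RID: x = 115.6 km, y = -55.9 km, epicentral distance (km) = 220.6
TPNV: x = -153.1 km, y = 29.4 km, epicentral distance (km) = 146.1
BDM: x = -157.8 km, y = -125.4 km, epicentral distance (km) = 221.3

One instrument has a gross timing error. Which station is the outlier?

BDM

Solve using three stations at a time. Using ISA, RID, TPNV (subtract circle equations pairwise → linear system) gives (x, y) ≈ (-30.7, 109.2).
Distances from that point to each station vs reported:
  ISA: calculated 262.4 vs reported 262.4 → residual 0.0 km
  RID: calculated 220.6 vs reported 220.6 → residual 0.0 km
  TPNV: calculated 146.1 vs reported 146.1 → residual 0.0 km
  BDM: calculated 266.8 vs reported 221.3 → residual 45.5 km
ISA, RID, TPNV are mutually consistent (residuals ≈ 0); BDM is off by 45.5 km.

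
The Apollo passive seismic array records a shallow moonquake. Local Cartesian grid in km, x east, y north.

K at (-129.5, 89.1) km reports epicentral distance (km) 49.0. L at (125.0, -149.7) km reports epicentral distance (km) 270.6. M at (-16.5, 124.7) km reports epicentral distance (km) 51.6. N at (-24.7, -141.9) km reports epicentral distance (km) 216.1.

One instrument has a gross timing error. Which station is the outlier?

Solve using three stations at a time. Using L, M, N (subtract circle equations pairwise → linear system) gives (x, y) ≈ (-27.0, 74.2).
Distances from that point to each station vs reported:
  K: calculated 103.6 vs reported 49.0 → residual 54.6 km
  L: calculated 270.6 vs reported 270.6 → residual 0.0 km
  M: calculated 51.6 vs reported 51.6 → residual 0.0 km
  N: calculated 216.1 vs reported 216.1 → residual 0.0 km
L, M, N are mutually consistent (residuals ≈ 0); K is off by 54.6 km.

K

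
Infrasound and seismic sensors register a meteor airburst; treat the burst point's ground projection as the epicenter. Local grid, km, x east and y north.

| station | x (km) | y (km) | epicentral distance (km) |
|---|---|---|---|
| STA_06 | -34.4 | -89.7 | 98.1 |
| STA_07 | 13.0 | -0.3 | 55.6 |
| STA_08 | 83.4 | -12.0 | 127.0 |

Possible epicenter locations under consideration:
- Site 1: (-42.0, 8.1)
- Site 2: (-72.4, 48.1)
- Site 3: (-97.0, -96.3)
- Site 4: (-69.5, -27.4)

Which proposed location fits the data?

Site 1

For each candidate, compare |candidate − station| to the reported distance:
Site 1: residuals STA_06 0.0, STA_07 0.0, STA_08 0.0 → max 0.0 km
Site 2: residuals STA_06 44.8, STA_07 42.6, STA_08 40.0 → max 44.8 km
Site 3: residuals STA_06 35.2, STA_07 90.4, STA_08 72.1 → max 90.4 km
Site 4: residuals STA_06 26.6, STA_07 31.2, STA_08 26.7 → max 31.2 km
Only Site 1 has all residuals ≈ 0.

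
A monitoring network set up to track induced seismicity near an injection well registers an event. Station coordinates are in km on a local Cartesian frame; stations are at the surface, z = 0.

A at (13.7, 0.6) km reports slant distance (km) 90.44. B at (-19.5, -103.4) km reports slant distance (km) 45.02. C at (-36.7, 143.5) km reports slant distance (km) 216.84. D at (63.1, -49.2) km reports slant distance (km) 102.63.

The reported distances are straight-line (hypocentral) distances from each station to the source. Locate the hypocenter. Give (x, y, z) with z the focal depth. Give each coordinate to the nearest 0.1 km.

x ≈ -32.9 km, y ≈ -71.4 km, depth ≈ 28.7 km

Each station gives a sphere (x−x_i)² + (y−y_i)² + z² = d_i² (stations at z=0).
Subtracting the A sphere from B and C: z² cancels, leaving linear equations in x and y:
-66.4 x − 208.0 y = 17036.35
-100.8 x + 285.8 y = -17089.10
Solving: x ≈ -32.908, y ≈ -71.400 km (keep extra digits for the depth step; rounded: -32.9, -71.4).
Then from the A sphere: z² = 90.44² − (x − 13.7)² − (y − 0.6)² with x = -32.908, y = -71.400, so z ≈ 28.690 ≈ 28.7 km.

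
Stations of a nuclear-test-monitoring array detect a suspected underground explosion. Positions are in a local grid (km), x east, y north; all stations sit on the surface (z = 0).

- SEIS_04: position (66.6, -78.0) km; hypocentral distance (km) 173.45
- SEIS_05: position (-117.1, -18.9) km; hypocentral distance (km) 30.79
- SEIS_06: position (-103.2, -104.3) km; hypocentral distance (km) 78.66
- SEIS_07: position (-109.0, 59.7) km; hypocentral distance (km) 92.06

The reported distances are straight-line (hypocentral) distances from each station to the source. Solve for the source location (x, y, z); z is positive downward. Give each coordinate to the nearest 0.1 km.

x ≈ -98.3 km, y ≈ -29.0 km, depth ≈ 22.2 km

Each station gives a sphere (x−x_i)² + (y−y_i)² + z² = d_i² (stations at z=0).
Subtracting the SEIS_04 sphere from SEIS_05 and SEIS_06: z² cancels, leaving linear equations in x and y:
-367.4 x + 118.2 y = 32686.94
-339.6 x − 52.6 y = 34906.68
Solving: x ≈ -98.297, y ≈ -28.995 km (keep extra digits for the depth step; rounded: -98.3, -29.0).
Then from the SEIS_04 sphere: z² = 173.45² − (x − 66.6)² − (y + 78.0)² with x = -98.297, y = -28.995, so z ≈ 22.190 ≈ 22.2 km.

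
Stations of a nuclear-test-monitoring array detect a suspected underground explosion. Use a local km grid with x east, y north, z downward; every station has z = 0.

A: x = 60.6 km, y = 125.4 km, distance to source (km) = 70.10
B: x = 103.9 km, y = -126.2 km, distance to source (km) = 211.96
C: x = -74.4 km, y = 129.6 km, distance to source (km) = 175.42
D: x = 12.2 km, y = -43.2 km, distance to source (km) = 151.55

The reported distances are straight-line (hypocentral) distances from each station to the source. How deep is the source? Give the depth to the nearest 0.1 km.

depth ≈ 46.2 km

Each station gives a sphere (x−x_i)² + (y−y_i)² + z² = d_i² (stations at z=0).
Subtracting the A sphere from B and C: z² cancels, leaving linear equations in x and y:
86.6 x − 503.2 y = -32688.90
-270.0 x + 8.4 y = -22924.17
Solving: x ≈ 87.393, y ≈ 80.002 km (keep extra digits for the depth step; rounded: 87.4, 80.0).
Then from the A sphere: z² = 70.10² − (x − 60.6)² − (y − 125.4)² with x = 87.393, y = 80.002, so z ≈ 46.208 ≈ 46.2 km.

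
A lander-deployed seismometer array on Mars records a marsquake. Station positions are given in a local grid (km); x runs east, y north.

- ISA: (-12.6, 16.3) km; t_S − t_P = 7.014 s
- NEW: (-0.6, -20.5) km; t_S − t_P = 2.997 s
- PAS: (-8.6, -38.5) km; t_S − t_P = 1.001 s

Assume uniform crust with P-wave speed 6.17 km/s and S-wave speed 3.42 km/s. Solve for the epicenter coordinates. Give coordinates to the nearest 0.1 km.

-16.2 km east, -37.4 km north

Distance from S−P lag: d = Δt · v_P v_S / (v_P − v_S) = Δt · (6.17·3.42)/(6.17−3.42) ≈ 7.6732·Δt.
So d_ISA = 53.82, d_NEW = 23.00, d_PAS = 7.68 km.
Circle about each station: (x + 12.6)² + (y − 16.3)² = 53.82²; (x + 0.6)² + (y + 20.5)² = 23.00²; (x + 8.6)² + (y + 38.5)² = 7.68².
Subtracting pairs of circle equations eliminates x²+y² and gives linear equations (the radical axes):
24.0 x − 73.6 y = 2363.75
8.0 x − 109.6 y = 3969.37
Solving the 2×2 system: x ≈ -16.2, y ≈ -37.4 km.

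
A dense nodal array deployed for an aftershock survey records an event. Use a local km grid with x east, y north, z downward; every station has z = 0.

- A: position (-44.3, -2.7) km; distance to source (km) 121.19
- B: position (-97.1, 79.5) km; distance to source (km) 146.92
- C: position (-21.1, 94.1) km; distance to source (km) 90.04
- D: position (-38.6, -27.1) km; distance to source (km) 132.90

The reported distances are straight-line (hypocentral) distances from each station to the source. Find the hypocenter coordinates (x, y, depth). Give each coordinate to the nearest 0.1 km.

Each station gives a sphere (x−x_i)² + (y−y_i)² + z² = d_i² (stations at z=0).
Subtracting the A sphere from B and C: z² cancels, leaving linear equations in x and y:
-105.6 x + 164.4 y = 6880.41
46.4 x + 193.6 y = 13910.05
Solving: x ≈ 34.011, y ≈ 63.698 km (keep extra digits for the depth step; rounded: 34.0, 63.7).
Then from the A sphere: z² = 121.19² − (x + 44.3)² − (y + 2.7)² with x = 34.011, y = 63.698, so z ≈ 64.387 ≈ 64.4 km.

x ≈ 34.0 km, y ≈ 63.7 km, depth ≈ 64.4 km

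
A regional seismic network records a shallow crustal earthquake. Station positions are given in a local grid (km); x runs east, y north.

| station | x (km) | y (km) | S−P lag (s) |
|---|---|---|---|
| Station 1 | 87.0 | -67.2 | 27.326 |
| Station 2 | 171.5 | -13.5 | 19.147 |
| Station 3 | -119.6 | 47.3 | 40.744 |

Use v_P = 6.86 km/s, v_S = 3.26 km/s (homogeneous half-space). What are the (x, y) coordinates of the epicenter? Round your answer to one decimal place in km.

128.5 km east, 97.4 km north

Distance from S−P lag: d = Δt · v_P v_S / (v_P − v_S) = Δt · (6.86·3.26)/(6.86−3.26) ≈ 6.2121·Δt.
So d_Station 1 = 169.75, d_Station 2 = 118.94, d_Station 3 = 253.11 km.
Circle about each station: (x − 87.0)² + (y + 67.2)² = 169.75²; (x − 171.5)² + (y + 13.5)² = 118.94²; (x + 119.6)² + (y − 47.3)² = 253.11².
Subtracting the Station 1 equation from the Station 2 and Station 3 equations removes the quadratic terms:
169.0 x + 107.4 y = 32178.00
-413.2 x + 229.0 y = -30793.00
Solving the 2×2 system: x ≈ 128.5, y ≈ 97.4 km.
Check against Station 1 (with the unrounded x, y): √((x − 87.0)²+(y + 67.2)²) = 169.75 ≈ 169.75 km. ✓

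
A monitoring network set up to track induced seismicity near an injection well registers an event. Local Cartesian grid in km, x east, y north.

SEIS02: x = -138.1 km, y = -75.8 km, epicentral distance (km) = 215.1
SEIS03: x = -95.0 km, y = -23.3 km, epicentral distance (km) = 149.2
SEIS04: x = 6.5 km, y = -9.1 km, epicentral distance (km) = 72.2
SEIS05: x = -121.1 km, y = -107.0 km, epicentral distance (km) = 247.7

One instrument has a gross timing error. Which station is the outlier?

SEIS05

Solve using three stations at a time. Using SEIS02, SEIS03, SEIS04 (subtract circle equations pairwise → linear system) gives (x, y) ≈ (29.1, 59.5).
Distances from that point to each station vs reported:
  SEIS02: calculated 215.1 vs reported 215.1 → residual 0.0 km
  SEIS03: calculated 149.2 vs reported 149.2 → residual 0.0 km
  SEIS04: calculated 72.2 vs reported 72.2 → residual 0.0 km
  SEIS05: calculated 224.3 vs reported 247.7 → residual 23.4 km
SEIS02, SEIS03, SEIS04 are mutually consistent (residuals ≈ 0); SEIS05 is off by 23.4 km.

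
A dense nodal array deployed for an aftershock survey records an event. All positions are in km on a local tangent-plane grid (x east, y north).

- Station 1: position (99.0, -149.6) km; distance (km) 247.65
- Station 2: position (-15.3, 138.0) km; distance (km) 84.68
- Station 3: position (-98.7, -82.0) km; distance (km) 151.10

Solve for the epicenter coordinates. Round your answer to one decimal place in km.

Circle about each station: (x − 99.0)² + (y + 149.6)² = 247.65²; (x + 15.3)² + (y − 138.0)² = 84.68²; (x + 98.7)² + (y + 82.0)² = 151.10².
Subtracting pairs of circle equations eliminates x²+y² and gives linear equations (the radical axes):
-228.6 x + 575.2 y = 41256.75
-395.4 x + 135.2 y = 22783.84
Solving the 2×2 system: x ≈ -38.3, y ≈ 56.5 km.

x ≈ -38.3 km, y ≈ 56.5 km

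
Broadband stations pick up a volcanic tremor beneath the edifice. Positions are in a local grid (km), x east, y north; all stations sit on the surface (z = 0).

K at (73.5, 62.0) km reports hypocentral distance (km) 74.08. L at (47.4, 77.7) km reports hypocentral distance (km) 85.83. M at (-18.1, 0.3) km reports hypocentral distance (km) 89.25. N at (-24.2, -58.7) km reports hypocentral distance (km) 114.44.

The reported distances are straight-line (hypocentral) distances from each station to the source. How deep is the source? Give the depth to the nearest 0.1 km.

Each station gives a sphere (x−x_i)² + (y−y_i)² + z² = d_i² (stations at z=0).
Subtracting the K sphere from L and M: z² cancels, leaving linear equations in x and y:
-52.2 x + 31.4 y = -2841.14
-183.2 x − 123.4 y = -11396.27
Solving: x ≈ 58.098, y ≈ 6.100 km (keep extra digits for the depth step; rounded: 58.1, 6.1).
Then from the K sphere: z² = 74.08² − (x − 73.5)² − (y − 62.0)² with x = 58.098, y = 6.100, so z ≈ 46.107 ≈ 46.1 km.

depth ≈ 46.1 km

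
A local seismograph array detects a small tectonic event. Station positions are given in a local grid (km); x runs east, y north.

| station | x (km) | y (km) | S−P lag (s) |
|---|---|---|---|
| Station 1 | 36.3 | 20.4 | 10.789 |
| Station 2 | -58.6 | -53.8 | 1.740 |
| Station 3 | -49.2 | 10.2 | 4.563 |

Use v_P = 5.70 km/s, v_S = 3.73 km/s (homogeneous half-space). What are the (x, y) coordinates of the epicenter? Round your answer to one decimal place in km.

Distance from S−P lag: d = Δt · v_P v_S / (v_P − v_S) = Δt · (5.70·3.73)/(5.70−3.73) ≈ 10.7924·Δt.
So d_Station 1 = 116.44, d_Station 2 = 18.78, d_Station 3 = 49.25 km.
Circle about each station: (x − 36.3)² + (y − 20.4)² = 116.44²; (x + 58.6)² + (y + 53.8)² = 18.78²; (x + 49.2)² + (y − 10.2)² = 49.25².
Subtracting the Station 1 equation from the Station 2 and Station 3 equations removes the quadratic terms:
-189.8 x − 148.4 y = 17800.14
-171.0 x − 20.4 y = 11923.54
Solving the 2×2 system: x ≈ -65.4, y ≈ -36.3 km.

(-65.4, -36.3)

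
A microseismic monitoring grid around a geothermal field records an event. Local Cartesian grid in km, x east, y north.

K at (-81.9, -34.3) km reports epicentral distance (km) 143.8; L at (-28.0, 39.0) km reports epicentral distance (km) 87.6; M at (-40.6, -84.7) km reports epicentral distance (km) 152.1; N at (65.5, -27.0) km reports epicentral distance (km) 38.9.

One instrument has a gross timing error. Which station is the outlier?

Solve using three stations at a time. Using K, L, N (subtract circle equations pairwise → linear system) gives (x, y) ≈ (54.8, 10.4).
Distances from that point to each station vs reported:
  K: calculated 143.8 vs reported 143.8 → residual 0.0 km
  L: calculated 87.6 vs reported 87.6 → residual 0.0 km
  M: calculated 134.7 vs reported 152.1 → residual 17.4 km
  N: calculated 38.9 vs reported 38.9 → residual 0.0 km
K, L, N are mutually consistent (residuals ≈ 0); M is off by 17.4 km.

M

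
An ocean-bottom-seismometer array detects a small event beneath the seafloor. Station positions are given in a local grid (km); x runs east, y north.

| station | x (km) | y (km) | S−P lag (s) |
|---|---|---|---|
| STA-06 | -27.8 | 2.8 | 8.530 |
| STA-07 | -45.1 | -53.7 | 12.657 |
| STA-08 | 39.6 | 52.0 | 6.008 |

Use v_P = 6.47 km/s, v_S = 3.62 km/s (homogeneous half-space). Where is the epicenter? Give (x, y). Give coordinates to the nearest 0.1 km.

x ≈ 42.3 km, y ≈ 2.7 km

Distance from S−P lag: d = Δt · v_P v_S / (v_P − v_S) = Δt · (6.47·3.62)/(6.47−3.62) ≈ 8.2180·Δt.
So d_STA-06 = 70.10, d_STA-07 = 104.02, d_STA-08 = 49.37 km.
Circle about each station: (x + 27.8)² + (y − 2.8)² = 70.10²; (x + 45.1)² + (y + 53.7)² = 104.02²; (x − 39.6)² + (y − 52.0)² = 49.37².
Subtracting pairs of circle equations eliminates x²+y² and gives linear equations (the radical axes):
-34.6 x − 113.0 y = -1769.13
134.8 x + 98.4 y = 5968.09
Solving the 2×2 system: x ≈ 42.3, y ≈ 2.7 km.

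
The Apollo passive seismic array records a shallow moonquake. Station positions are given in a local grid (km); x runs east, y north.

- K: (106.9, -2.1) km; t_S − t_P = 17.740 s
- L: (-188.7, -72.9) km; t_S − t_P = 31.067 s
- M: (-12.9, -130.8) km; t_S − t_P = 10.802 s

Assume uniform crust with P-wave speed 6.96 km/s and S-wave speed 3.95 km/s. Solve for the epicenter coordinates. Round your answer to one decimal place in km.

(80.7, -162.0)

Distance from S−P lag: d = Δt · v_P v_S / (v_P − v_S) = Δt · (6.96·3.95)/(6.96−3.95) ≈ 9.1336·Δt.
So d_K = 162.03, d_L = 283.75, d_M = 98.66 km.
Circle about each station: (x − 106.9)² + (y + 2.1)² = 162.03²; (x + 188.7)² + (y + 72.9)² = 283.75²; (x + 12.9)² + (y + 130.8)² = 98.66².
Subtracting the K equation from the L and M equations removes the quadratic terms:
-591.2 x − 141.6 y = -24770.26
-239.6 x − 257.4 y = 22362.96
Solving the 2×2 system: x ≈ 80.7, y ≈ -162.0 km.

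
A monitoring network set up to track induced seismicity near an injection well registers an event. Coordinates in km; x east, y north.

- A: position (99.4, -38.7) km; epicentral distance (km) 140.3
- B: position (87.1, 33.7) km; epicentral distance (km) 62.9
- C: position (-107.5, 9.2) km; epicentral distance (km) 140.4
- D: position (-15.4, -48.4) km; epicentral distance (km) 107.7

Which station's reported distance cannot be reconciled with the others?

A

Solve using three stations at a time. Using B, C, D (subtract circle equations pairwise → linear system) gives (x, y) ≈ (26.6, 50.8).
Distances from that point to each station vs reported:
  A: calculated 115.3 vs reported 140.3 → residual 25.0 km
  B: calculated 62.9 vs reported 62.9 → residual 0.0 km
  C: calculated 140.4 vs reported 140.4 → residual 0.0 km
  D: calculated 107.7 vs reported 107.7 → residual 0.0 km
B, C, D are mutually consistent (residuals ≈ 0); A is off by 25.0 km.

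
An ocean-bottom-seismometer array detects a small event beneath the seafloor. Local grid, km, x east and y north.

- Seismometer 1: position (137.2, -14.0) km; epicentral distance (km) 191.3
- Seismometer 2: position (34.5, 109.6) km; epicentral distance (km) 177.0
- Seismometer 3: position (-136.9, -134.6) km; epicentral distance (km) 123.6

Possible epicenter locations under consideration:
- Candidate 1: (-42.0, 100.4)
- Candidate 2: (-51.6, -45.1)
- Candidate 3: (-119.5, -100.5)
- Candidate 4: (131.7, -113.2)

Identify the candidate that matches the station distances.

For each candidate, compare |candidate − station| to the reported distance:
Candidate 1: residuals Seismometer 1 21.3, Seismometer 2 99.9, Seismometer 3 129.8 → max 129.8 km
Candidate 2: residuals Seismometer 1 0.0, Seismometer 2 0.0, Seismometer 3 0.0 → max 0.0 km
Candidate 3: residuals Seismometer 1 79.6, Seismometer 2 83.5, Seismometer 3 85.3 → max 85.3 km
Candidate 4: residuals Seismometer 1 91.9, Seismometer 2 66.1, Seismometer 3 145.9 → max 145.9 km
Only Candidate 2 has all residuals ≈ 0.

Candidate 2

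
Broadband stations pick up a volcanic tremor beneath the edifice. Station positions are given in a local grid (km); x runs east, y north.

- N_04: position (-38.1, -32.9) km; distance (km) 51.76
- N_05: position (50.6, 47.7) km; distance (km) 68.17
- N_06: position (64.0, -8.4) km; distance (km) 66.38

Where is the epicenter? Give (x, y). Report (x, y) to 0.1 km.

-1.3 km east, 3.5 km north

Circle about each station: (x + 38.1)² + (y + 32.9)² = 51.76²; (x − 50.6)² + (y − 47.7)² = 68.17²; (x − 64.0)² + (y + 8.4)² = 66.38².
Subtracting the N_04 equation from the N_05 and N_06 equations removes the quadratic terms:
177.4 x + 161.2 y = 333.58
204.2 x + 49.0 y = -94.67
Solving the 2×2 system: x ≈ -1.3, y ≈ 3.5 km.
Check against N_04 (with the unrounded x, y): √((x + 38.1)²+(y + 32.9)²) = 51.76 ≈ 51.76 km. ✓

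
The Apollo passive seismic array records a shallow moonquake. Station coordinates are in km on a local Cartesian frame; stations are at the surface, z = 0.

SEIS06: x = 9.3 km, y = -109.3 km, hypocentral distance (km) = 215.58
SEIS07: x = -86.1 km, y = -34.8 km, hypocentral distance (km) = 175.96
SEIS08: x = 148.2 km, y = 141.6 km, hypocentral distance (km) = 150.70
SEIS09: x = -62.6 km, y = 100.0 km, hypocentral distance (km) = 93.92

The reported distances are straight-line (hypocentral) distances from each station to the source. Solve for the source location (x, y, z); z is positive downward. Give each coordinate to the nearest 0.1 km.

(14.1, 99.3, 54.2)

Each station gives a sphere (x−x_i)² + (y−y_i)² + z² = d_i² (stations at z=0).
Subtracting the SEIS06 sphere from SEIS07 and SEIS08: z² cancels, leaving linear equations in x and y:
-190.8 x + 149.0 y = 12104.08
277.8 x + 501.8 y = 53745.07
Solving: x ≈ 14.104, y ≈ 99.296 km (keep extra digits for the depth step; rounded: 14.1, 99.3).
Then from the SEIS06 sphere: z² = 215.58² − (x − 9.3)² − (y + 109.3)² with x = 14.104, y = 99.296, so z ≈ 54.216 ≈ 54.2 km.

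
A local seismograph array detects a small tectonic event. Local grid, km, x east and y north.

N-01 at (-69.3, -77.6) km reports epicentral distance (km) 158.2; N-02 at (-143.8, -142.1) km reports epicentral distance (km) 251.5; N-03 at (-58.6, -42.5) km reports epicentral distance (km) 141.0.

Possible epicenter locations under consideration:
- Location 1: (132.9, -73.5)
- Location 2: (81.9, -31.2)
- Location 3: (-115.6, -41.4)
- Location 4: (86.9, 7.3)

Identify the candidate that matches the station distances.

For each candidate, compare |candidate − station| to the reported distance:
Location 1: residuals N-01 44.0, N-02 33.6, N-03 53.0 → max 53.0 km
Location 2: residuals N-01 0.0, N-02 0.0, N-03 0.0 → max 0.0 km
Location 3: residuals N-01 99.4, N-02 146.9, N-03 84.0 → max 146.9 km
Location 4: residuals N-01 19.6, N-02 23.4, N-03 12.8 → max 23.4 km
Only Location 2 has all residuals ≈ 0.

Location 2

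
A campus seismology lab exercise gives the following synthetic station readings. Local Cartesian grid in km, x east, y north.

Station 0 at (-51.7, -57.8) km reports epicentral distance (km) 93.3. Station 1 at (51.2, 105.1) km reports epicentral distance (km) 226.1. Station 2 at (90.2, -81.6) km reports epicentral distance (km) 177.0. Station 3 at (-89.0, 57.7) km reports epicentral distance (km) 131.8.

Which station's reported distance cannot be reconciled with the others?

Station 0

Solve using three stations at a time. Using Station 1, Station 2, Station 3 (subtract circle equations pairwise → linear system) gives (x, y) ≈ (-86.7, -74.1).
Distances from that point to each station vs reported:
  Station 0: calculated 38.6 vs reported 93.3 → residual 54.7 km
  Station 1: calculated 226.1 vs reported 226.1 → residual 0.0 km
  Station 2: calculated 177.0 vs reported 177.0 → residual 0.0 km
  Station 3: calculated 131.9 vs reported 131.8 → residual 0.1 km
Station 1, Station 2, Station 3 are mutually consistent (residuals ≈ 0); Station 0 is off by 54.7 km.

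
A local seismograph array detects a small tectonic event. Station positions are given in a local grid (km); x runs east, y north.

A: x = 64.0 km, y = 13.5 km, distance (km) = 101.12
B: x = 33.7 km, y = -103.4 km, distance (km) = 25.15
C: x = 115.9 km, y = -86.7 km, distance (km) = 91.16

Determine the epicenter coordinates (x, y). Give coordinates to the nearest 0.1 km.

25.0 km east, -79.8 km north

Circle about each station: (x − 64.0)² + (y − 13.5)² = 101.12²; (x − 33.7)² + (y + 103.4)² = 25.15²; (x − 115.9)² + (y + 86.7)² = 91.16².
Subtracting the A equation from the B and C equations removes the quadratic terms:
-60.6 x − 233.8 y = 17141.73
103.8 x − 200.4 y = 18586.56
Solving the 2×2 system: x ≈ 25.0, y ≈ -79.8 km.
Check against A (with the unrounded x, y): √((x − 64.0)²+(y − 13.5)²) = 101.12 ≈ 101.12 km. ✓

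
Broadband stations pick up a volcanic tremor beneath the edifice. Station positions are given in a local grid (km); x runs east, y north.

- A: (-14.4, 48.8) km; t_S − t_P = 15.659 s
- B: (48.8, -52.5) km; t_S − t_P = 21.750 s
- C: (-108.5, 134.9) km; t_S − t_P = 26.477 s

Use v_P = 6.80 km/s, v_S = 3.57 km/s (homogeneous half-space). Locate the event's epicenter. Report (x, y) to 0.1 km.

Distance from S−P lag: d = Δt · v_P v_S / (v_P − v_S) = Δt · (6.80·3.57)/(6.80−3.57) ≈ 7.5158·Δt.
So d_A = 117.69, d_B = 163.47, d_C = 199.00 km.
Circle about each station: (x + 14.4)² + (y − 48.8)² = 117.69²; (x − 48.8)² + (y + 52.5)² = 163.47²; (x + 108.5)² + (y − 134.9)² = 199.00².
Subtracting the A equation from the B and C equations removes the quadratic terms:
126.4 x − 202.6 y = -10322.61
-188.2 x + 172.2 y = 1631.40
Solving the 2×2 system: x ≈ 88.4, y ≈ 106.1 km.
Check against A (with the unrounded x, y): √((x + 14.4)²+(y − 48.8)²) = 117.73 ≈ 117.69 km. ✓

x ≈ 88.4 km, y ≈ 106.1 km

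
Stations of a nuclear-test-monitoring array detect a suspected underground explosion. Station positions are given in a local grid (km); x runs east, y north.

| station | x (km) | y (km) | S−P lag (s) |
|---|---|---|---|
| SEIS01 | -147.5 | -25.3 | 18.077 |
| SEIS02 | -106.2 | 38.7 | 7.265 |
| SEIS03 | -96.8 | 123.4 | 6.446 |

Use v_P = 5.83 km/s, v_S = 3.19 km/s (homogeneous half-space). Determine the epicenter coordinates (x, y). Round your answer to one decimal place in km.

Distance from S−P lag: d = Δt · v_P v_S / (v_P − v_S) = Δt · (5.83·3.19)/(5.83−3.19) ≈ 7.0446·Δt.
So d_SEIS01 = 127.34, d_SEIS02 = 51.18, d_SEIS03 = 45.41 km.
Circle about each station: (x + 147.5)² + (y + 25.3)² = 127.34²; (x + 106.2)² + (y − 38.7)² = 51.18²; (x + 96.8)² + (y − 123.4)² = 45.41².
Subtracting the SEIS01 equation from the SEIS02 and SEIS03 equations removes the quadratic terms:
82.6 x + 128.0 y = 3975.87
101.4 x + 297.4 y = 16354.87
Solving the 2×2 system: x ≈ -78.6, y ≈ 81.8 km.

-78.6 km east, 81.8 km north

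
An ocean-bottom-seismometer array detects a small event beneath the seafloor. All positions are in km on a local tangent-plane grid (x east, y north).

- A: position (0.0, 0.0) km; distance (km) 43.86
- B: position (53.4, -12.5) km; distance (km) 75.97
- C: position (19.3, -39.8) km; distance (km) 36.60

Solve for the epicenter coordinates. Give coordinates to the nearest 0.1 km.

Circle about each station: x² + y² = 43.86²; (x − 53.4)² + (y + 12.5)² = 75.97²; (x − 19.3)² + (y + 39.8)² = 36.60².
Subtracting the A equation from the B and C equations removes the quadratic terms:
106.8 x − 25.0 y = -839.93
38.6 x − 79.6 y = 2540.67
Solving the 2×2 system: x ≈ -17.3, y ≈ -40.3 km.
Check against A (with the unrounded x, y): √(x²+y²) = 43.86 ≈ 43.86 km. ✓

-17.3 km east, -40.3 km north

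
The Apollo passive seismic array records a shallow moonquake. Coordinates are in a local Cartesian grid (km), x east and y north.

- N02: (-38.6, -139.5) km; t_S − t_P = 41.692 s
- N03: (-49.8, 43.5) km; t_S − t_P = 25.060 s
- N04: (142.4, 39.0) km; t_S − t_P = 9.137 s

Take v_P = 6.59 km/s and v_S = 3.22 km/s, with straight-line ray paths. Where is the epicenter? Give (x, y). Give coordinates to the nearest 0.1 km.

Distance from S−P lag: d = Δt · v_P v_S / (v_P − v_S) = Δt · (6.59·3.22)/(6.59−3.22) ≈ 6.2967·Δt.
So d_N02 = 262.52, d_N03 = 157.79, d_N04 = 57.53 km.
Circle about each station: (x + 38.6)² + (y + 139.5)² = 262.52²; (x + 49.8)² + (y − 43.5)² = 157.79²; (x − 142.4)² + (y − 39.0)² = 57.53².
Subtracting the N02 equation from the N03 and N04 equations removes the quadratic terms:
-22.4 x + 366.0 y = 27441.15
362.0 x + 357.0 y = 66455.60
Solving the 2×2 system: x ≈ 103.4, y ≈ 81.3 km.

103.4 km east, 81.3 km north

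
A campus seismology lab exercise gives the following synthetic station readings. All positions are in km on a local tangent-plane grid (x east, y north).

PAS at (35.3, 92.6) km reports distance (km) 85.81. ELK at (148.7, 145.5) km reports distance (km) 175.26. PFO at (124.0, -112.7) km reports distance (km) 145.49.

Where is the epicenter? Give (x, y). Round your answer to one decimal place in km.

Circle about each station: (x − 35.3)² + (y − 92.6)² = 85.81²; (x − 148.7)² + (y − 145.5)² = 175.26²; (x − 124.0)² + (y + 112.7)² = 145.49².
Subtracting the PAS equation from the ELK and PFO equations removes the quadratic terms:
226.8 x + 105.8 y = 10108.38
177.4 x − 410.6 y = 4452.46
Solving the 2×2 system: x ≈ 41.3, y ≈ 7.0 km.

x ≈ 41.3 km, y ≈ 7.0 km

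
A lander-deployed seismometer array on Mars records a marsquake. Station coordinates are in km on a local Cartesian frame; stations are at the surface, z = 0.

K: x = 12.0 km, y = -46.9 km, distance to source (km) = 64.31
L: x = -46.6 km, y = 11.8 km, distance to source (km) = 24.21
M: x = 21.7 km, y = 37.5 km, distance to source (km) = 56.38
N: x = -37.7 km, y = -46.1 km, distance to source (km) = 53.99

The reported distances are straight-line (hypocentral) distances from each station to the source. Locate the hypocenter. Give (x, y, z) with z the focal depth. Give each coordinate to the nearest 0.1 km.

Each station gives a sphere (x−x_i)² + (y−y_i)² + z² = d_i² (stations at z=0).
Subtracting the K sphere from L and M: z² cancels, leaving linear equations in x and y:
-117.2 x + 117.4 y = 3516.84
19.4 x + 168.8 y = 490.60
Solving: x ≈ -24.298, y ≈ 5.699 km (keep extra digits for the depth step; rounded: -24.3, 5.7).
Then from the K sphere: z² = 64.31² − (x − 12.0)² − (y + 46.9)² with x = -24.298, y = 5.699, so z ≈ 7.182 ≈ 7.2 km.

x ≈ -24.3 km, y ≈ 5.7 km, depth ≈ 7.2 km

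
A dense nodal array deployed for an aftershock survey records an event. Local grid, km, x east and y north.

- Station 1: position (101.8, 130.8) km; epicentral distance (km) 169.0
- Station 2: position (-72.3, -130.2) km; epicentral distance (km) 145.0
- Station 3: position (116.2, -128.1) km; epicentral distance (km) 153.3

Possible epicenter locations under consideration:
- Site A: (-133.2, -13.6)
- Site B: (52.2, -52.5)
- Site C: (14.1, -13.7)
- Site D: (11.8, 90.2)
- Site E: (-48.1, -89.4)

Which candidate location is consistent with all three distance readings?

For each candidate, compare |candidate − station| to the reported distance:
Site A: residuals Station 1 106.8, Station 2 13.5, Station 3 121.1 → max 121.1 km
Site B: residuals Station 1 20.9, Station 2 1.8, Station 3 54.2 → max 54.2 km
Site C: residuals Station 1 0.0, Station 2 0.0, Station 3 0.0 → max 0.0 km
Site D: residuals Station 1 70.3, Station 2 90.9, Station 3 88.7 → max 90.9 km
Site E: residuals Station 1 97.4, Station 2 97.6, Station 3 15.5 → max 97.6 km
Only Site C has all residuals ≈ 0.

Site C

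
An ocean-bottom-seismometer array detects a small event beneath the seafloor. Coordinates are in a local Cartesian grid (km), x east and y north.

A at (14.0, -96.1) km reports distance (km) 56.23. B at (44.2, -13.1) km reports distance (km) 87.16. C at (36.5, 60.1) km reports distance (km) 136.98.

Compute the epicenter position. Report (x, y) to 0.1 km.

Circle about each station: (x − 14.0)² + (y + 96.1)² = 56.23²; (x − 44.2)² + (y + 13.1)² = 87.16²; (x − 36.5)² + (y − 60.1)² = 136.98².
Subtracting the A equation from the B and C equations removes the quadratic terms:
60.4 x + 166.0 y = -11741.01
45.0 x + 312.4 y = -20088.66
Solving the 2×2 system: x ≈ -29.2, y ≈ -60.1 km.

-29.2 km east, -60.1 km north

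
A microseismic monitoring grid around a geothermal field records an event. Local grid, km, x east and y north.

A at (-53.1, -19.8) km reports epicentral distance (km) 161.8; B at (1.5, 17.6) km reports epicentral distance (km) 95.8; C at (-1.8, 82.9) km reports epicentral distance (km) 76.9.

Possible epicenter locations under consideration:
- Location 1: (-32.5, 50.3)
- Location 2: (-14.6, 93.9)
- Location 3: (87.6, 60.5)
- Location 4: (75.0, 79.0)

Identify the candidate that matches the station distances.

Location 4

For each candidate, compare |candidate − station| to the reported distance:
Location 1: residuals A 88.7, B 48.6, C 32.1 → max 88.7 km
Location 2: residuals A 41.8, B 17.8, C 60.0 → max 60.0 km
Location 3: residuals A 0.2, B 0.4, C 15.3 → max 15.3 km
Location 4: residuals A 0.0, B 0.0, C 0.0 → max 0.0 km
Only Location 4 has all residuals ≈ 0.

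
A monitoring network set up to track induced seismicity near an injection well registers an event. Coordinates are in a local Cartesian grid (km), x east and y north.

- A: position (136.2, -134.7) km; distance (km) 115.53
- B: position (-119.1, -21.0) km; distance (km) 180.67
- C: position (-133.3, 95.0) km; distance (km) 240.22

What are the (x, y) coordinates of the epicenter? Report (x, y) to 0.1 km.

Circle about each station: (x − 136.2)² + (y + 134.7)² = 115.53²; (x + 119.1)² + (y + 21.0)² = 180.67²; (x + 133.3)² + (y − 95.0)² = 240.22².
Subtracting pairs of circle equations eliminates x²+y² and gives linear equations (the radical axes):
-510.6 x + 227.4 y = -41363.19
-539.0 x + 459.4 y = -54259.11
Solving the 2×2 system: x ≈ 59.5, y ≈ -48.3 km.

(59.5, -48.3)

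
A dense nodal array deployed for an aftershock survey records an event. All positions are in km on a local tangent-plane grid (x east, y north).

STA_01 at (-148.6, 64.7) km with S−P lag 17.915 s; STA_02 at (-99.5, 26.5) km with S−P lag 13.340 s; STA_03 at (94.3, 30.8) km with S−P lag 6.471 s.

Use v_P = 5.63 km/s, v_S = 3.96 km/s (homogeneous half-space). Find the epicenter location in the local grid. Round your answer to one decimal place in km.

(61.7, -49.2)

Distance from S−P lag: d = Δt · v_P v_S / (v_P − v_S) = Δt · (5.63·3.96)/(5.63−3.96) ≈ 13.3502·Δt.
So d_STA_01 = 239.17, d_STA_02 = 178.09, d_STA_03 = 86.39 km.
Circle about each station: (x + 148.6)² + (y − 64.7)² = 239.17²; (x + 99.5)² + (y − 26.5)² = 178.09²; (x − 94.3)² + (y − 30.8)² = 86.39².
Subtracting the STA_01 equation from the STA_02 and STA_03 equations removes the quadratic terms:
98.2 x − 76.4 y = 9820.69
485.8 x − 67.8 y = 33312.14
Solving the 2×2 system: x ≈ 61.7, y ≈ -49.2 km.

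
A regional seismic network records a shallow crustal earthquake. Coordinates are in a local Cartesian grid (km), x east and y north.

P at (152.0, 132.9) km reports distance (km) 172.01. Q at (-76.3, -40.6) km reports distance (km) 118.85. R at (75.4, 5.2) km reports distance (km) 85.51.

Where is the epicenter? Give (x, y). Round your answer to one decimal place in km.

x ≈ 1.9 km, y ≈ 48.9 km

Circle about each station: (x − 152.0)² + (y − 132.9)² = 172.01²; (x + 76.3)² + (y + 40.6)² = 118.85²; (x − 75.4)² + (y − 5.2)² = 85.51².
Subtracting the P equation from the Q and R equations removes the quadratic terms:
-456.6 x − 347.0 y = -17834.24
-153.2 x − 255.4 y = -12778.73
Solving the 2×2 system: x ≈ 1.9, y ≈ 48.9 km.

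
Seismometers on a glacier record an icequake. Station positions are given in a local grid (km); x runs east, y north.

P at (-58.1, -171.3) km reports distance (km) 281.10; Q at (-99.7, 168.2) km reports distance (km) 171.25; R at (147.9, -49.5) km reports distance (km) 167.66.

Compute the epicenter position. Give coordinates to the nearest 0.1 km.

51.4 km east, 87.6 km north

Circle about each station: (x + 58.1)² + (y + 171.3)² = 281.10²; (x + 99.7)² + (y − 168.2)² = 171.25²; (x − 147.9)² + (y + 49.5)² = 167.66².
Subtracting the P equation from the Q and R equations removes the quadratic terms:
-83.2 x + 679.0 y = 55202.68
412.0 x + 243.6 y = 42512.69
Solving the 2×2 system: x ≈ 51.4, y ≈ 87.6 km.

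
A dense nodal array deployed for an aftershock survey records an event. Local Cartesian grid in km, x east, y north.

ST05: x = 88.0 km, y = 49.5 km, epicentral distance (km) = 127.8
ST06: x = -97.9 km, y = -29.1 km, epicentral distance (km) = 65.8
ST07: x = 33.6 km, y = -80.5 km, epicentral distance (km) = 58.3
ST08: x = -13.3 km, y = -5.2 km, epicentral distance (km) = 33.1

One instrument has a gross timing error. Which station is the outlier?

Solve using three stations at a time. Using ST05, ST07, ST08 (subtract circle equations pairwise → linear system) gives (x, y) ≈ (-5.7, -37.4).
Distances from that point to each station vs reported:
  ST05: calculated 127.8 vs reported 127.8 → residual 0.0 km
  ST06: calculated 92.6 vs reported 65.8 → residual 26.8 km
  ST07: calculated 58.3 vs reported 58.3 → residual 0.0 km
  ST08: calculated 33.1 vs reported 33.1 → residual 0.0 km
ST05, ST07, ST08 are mutually consistent (residuals ≈ 0); ST06 is off by 26.8 km.

ST06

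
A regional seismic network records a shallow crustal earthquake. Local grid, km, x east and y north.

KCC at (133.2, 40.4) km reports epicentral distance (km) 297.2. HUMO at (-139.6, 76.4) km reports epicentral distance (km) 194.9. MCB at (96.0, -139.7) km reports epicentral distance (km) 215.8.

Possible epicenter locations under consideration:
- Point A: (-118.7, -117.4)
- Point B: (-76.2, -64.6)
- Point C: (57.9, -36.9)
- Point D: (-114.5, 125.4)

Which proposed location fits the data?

Point A

For each candidate, compare |candidate − station| to the reported distance:
Point A: residuals KCC 0.0, HUMO 0.0, MCB 0.1 → max 0.1 km
Point B: residuals KCC 62.9, HUMO 40.3, MCB 27.9 → max 62.9 km
Point C: residuals KCC 189.3, HUMO 32.8, MCB 106.2 → max 189.3 km
Point D: residuals KCC 35.3, HUMO 139.8, MCB 122.7 → max 139.8 km
Only Point A has all residuals ≈ 0.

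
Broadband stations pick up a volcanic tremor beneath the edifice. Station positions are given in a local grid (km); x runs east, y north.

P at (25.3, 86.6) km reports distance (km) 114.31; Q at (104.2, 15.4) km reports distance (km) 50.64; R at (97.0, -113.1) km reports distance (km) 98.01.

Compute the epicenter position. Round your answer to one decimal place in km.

Circle about each station: (x − 25.3)² + (y − 86.6)² = 114.31²; (x − 104.2)² + (y − 15.4)² = 50.64²; (x − 97.0)² + (y + 113.1)² = 98.01².
Subtracting pairs of circle equations eliminates x²+y² and gives linear equations (the radical axes):
157.8 x − 142.4 y = 13457.52
143.4 x − 399.4 y = 17521.78
Solving the 2×2 system: x ≈ 67.6, y ≈ -19.6 km.

x ≈ 67.6 km, y ≈ -19.6 km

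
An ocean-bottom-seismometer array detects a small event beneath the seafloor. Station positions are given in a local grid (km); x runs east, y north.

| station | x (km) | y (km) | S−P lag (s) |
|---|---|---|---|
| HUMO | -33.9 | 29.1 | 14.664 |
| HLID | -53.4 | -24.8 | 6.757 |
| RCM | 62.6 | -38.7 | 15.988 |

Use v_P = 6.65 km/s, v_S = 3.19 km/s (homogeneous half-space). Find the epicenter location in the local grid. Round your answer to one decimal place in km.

-32.9 km east, -60.8 km north

Distance from S−P lag: d = Δt · v_P v_S / (v_P − v_S) = Δt · (6.65·3.19)/(6.65−3.19) ≈ 6.1311·Δt.
So d_HUMO = 89.91, d_HLID = 41.43, d_RCM = 98.02 km.
Circle about each station: (x + 33.9)² + (y − 29.1)² = 89.91²; (x + 53.4)² + (y + 24.8)² = 41.43²; (x − 62.6)² + (y + 38.7)² = 98.02².
Subtracting the HUMO equation from the HLID and RCM equations removes the quadratic terms:
-39.0 x − 107.8 y = 7837.94
193.0 x − 135.6 y = 1896.32
Solving the 2×2 system: x ≈ -32.9, y ≈ -60.8 km.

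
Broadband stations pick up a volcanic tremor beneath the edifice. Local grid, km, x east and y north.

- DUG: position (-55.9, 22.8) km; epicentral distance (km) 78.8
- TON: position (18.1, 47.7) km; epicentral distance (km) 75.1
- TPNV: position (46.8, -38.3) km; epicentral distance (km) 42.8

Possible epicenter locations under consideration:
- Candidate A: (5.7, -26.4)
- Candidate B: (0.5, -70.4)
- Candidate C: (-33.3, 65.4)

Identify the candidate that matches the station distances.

For each candidate, compare |candidate − station| to the reported distance:
Candidate A: residuals DUG 0.0, TON 0.0, TPNV 0.0 → max 0.0 km
Candidate B: residuals DUG 30.1, TON 44.3, TPNV 13.5 → max 44.3 km
Candidate C: residuals DUG 30.6, TON 20.7, TPNV 88.2 → max 88.2 km
Only Candidate A has all residuals ≈ 0.

Candidate A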